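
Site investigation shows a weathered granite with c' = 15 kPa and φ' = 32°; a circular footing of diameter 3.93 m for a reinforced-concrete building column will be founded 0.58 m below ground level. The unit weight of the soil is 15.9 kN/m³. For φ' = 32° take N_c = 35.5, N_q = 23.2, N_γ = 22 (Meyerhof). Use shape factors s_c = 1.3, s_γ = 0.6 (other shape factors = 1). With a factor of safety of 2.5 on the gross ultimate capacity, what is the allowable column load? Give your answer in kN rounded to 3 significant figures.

Overburden at base level: q = 15.9 × 0.58 = 9.222 kPa.
Cohesion term c·N_c·s_c = 15 × 35.5 × 1.3 = 692.25 kPa; surcharge term q·N_q = 9.222 × 23.2 = 213.95 kPa; self-weight term 0.5·γ·B·N_γ·s_γ = 0.5 × 15.9 × 3.93 × 22 × 0.6 = 412.41 kPa.
q_ult = 692.25 + 213.95 + 412.41 = 1318.6 kPa.
Gross allowable pressure q_all = 1318.6 / 2.5 = 527.45 kPa.
Footing area = 12.1304 m², so allowable column load = 527.45 × 12.1304 = 6398.1 kN.

P_all ≈ 6400 kN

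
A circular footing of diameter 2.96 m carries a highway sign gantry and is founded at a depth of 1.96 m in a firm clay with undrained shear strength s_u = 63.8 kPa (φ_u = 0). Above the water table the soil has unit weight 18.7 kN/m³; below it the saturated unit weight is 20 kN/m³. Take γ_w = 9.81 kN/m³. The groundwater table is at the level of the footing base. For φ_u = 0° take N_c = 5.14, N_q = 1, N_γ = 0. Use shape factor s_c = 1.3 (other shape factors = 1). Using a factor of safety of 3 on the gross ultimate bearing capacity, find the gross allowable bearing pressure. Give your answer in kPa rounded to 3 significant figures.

q = γ·D_f = 18.7 × 1.96 = 36.652 kPa.
c·N_c·s_c = 63.8 × 5.14 × 1.3 = 426.31 kPa
q·N_q = 36.652 × 1 = 36.652 kPa
q_ult = 426.31 + 36.652 = 462.96 kPa.
q_all = 462.96 / 3 = 154.32 kPa.

q_all ≈ 154 kPa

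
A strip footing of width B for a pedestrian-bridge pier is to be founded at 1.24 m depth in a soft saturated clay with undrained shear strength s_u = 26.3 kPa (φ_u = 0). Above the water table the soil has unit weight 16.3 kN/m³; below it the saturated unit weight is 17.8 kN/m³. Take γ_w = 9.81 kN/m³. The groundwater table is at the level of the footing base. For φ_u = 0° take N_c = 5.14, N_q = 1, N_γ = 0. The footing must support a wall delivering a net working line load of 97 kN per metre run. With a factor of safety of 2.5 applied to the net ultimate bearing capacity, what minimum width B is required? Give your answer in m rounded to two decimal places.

Effective surcharge at the founding depth q = γ·D_f = 16.3 × 1.24 = 20.212 kPa.
q_ult = c·N_c + q·N_q
     = 26.3 × 5.14 + 20.212 × 1
     = 135.18 + 20.212 = 155.39 kPa.
For φ = 0 the ½γBN_γ term vanishes, so q_ult is independent of B. q_net = 155.39 − 20.212 = 135.18 kPa; q_all(net) = 135.18/2.5 = 54.073 kPa.
Required width B = w / q_all(net) = 97 / 54.073 = 1.794 m.

B = 1.79 m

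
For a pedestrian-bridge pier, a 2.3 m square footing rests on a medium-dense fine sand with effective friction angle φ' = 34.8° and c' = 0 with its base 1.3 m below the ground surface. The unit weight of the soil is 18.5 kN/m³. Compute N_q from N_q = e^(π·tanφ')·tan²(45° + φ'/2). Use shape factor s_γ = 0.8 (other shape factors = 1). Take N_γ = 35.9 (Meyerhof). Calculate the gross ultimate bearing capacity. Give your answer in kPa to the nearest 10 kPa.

q_ult ≈ 1390 kPa

tan34.8° = 0.695, so N_q = e^(π×0.695)·tan²(62.4°) = 8.877 × 3.659 = 32.48.
Effective surcharge at the founding depth q = γ·D_f = 18.5 × 1.3 = 24.05 kPa.
q_ult = q·N_q + 0.5·γ·B·N_γ·s_γ
     = 24.05 × 32.48 + 0.5 × 18.5 × 2.3 × 35.9 × 0.8
     = 781.14 + 611.02 = 1392.2 kPa.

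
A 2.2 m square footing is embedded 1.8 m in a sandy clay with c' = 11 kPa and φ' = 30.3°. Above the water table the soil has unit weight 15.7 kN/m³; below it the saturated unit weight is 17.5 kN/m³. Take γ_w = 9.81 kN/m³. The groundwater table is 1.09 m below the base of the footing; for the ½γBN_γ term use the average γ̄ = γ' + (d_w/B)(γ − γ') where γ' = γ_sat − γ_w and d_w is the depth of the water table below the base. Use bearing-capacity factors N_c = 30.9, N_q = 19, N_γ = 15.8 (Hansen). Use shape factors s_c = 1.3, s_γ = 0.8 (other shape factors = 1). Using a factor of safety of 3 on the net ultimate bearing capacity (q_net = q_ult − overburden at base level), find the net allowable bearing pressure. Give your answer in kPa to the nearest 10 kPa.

q = γ·D_f = 15.7 × 1.8 = 28.26 kPa.
γ' = 7.69 kN/m³; averaging over the depth B below the base, γ̄ = γ' + (d_w/B)(γ − γ') = 11.659 kN/m³.
c·N_c·s_c = 11 × 30.9 × 1.3 = 441.87 kPa
q·N_q = 28.26 × 19 = 536.94 kPa
0.5·γ·B·N_γ·s_γ = 0.5 × 11.659 × 2.2 × 15.8 × 0.8 = 162.1 kPa
q_ult = 441.87 + 536.94 + 162.1 = 1140.9 kPa.
q_net = 1140.9 − 28.26 = 1112.7 kPa.
q_all(net) = 1112.7 / 3 = 370.88 kPa.

q_all(net) ≈ 370 kPa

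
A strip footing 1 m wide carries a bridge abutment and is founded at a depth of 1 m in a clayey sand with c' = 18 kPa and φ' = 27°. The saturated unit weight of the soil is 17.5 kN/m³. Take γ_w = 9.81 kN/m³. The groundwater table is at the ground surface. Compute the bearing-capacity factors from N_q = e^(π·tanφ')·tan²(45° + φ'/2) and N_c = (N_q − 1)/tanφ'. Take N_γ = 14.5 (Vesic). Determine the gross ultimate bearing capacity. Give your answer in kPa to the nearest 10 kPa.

tan27° = 0.5095, so N_q = e^(π×0.5095)·tan²(58.5°) = 4.957 × 2.663 = 13.2.
N_c = (13.2 − 1)/tan27° = 23.94.
Water table at ground surface, so effective unit weight γ' = 17.5 − 9.81 = 7.69 kN/m³ is used throughout; overburden q = 7.69 × 1 = 7.69 kPa; the same γ' applies in the ½γBN_γ term.
Cohesion term c·N_c = 18 × 23.942 = 430.96 kPa; surcharge term q·N_q = 7.69 × 13.199 = 101.5 kPa; self-weight term 0.5·γ·B·N_γ = 0.5 × 7.69 × 1 × 14.5 = 55.752 kPa.
q_ult = 430.96 + 101.5 + 55.752 = 588.21 kPa.

q_ult ≈ 590 kPa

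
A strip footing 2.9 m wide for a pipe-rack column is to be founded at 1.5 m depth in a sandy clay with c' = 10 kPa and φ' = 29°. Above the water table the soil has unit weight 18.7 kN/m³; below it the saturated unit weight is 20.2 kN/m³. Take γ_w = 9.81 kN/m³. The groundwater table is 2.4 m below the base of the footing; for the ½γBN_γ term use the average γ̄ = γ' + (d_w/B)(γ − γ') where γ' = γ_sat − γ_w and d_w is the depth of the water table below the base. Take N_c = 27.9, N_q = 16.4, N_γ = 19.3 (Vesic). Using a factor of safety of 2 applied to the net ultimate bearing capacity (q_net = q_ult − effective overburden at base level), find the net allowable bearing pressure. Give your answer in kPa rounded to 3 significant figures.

Effective surcharge at the founding depth q = γ·D_f = 18.7 × 1.5 = 28.05 kPa.
With d_w = 2.4 m < B, γ̄ = 10.39 + (2.4/2.9) × (18.7 − 10.39) = 17.267 kN/m³.
q_ult = c·N_c + q·N_q + 0.5·γ·B·N_γ
     = 10 × 27.9 + 28.05 × 16.4 + 0.5 × 17.267 × 2.9 × 19.3
     = 279 + 460.02 + 483.22 = 1222.2 kPa.
Net ultimate: q_net = 1222.2 − 28.05 = 1194.2 kPa.
q_all(net) = 1194.2 / 2 = 597.1 kPa.

q_all(net) ≈ 597 kPa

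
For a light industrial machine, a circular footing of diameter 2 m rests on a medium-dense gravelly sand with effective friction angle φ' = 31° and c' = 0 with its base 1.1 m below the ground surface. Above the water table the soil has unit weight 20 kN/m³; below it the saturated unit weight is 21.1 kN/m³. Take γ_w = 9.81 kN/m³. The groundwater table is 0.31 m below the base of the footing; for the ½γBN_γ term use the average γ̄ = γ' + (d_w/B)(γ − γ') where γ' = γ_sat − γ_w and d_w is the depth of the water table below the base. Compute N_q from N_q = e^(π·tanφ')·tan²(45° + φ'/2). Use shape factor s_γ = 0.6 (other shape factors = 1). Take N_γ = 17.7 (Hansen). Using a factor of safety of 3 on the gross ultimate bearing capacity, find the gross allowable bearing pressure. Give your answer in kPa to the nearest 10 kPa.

q_all ≈ 200 kPa

N_q = e^(π·tan31°)·tan²(60.5°) = 20.63.
q = γ·D_f = 20 × 1.1 = 22 kPa.
γ' = 11.29 kN/m³; averaging over the depth B below the base, γ̄ = γ' + (d_w/B)(γ − γ') = 12.64 kN/m³.
q·N_q = 22 × 20.631 = 453.88 kPa
0.5·γ·B·N_γ·s_γ = 0.5 × 12.64 × 2 × 17.7 × 0.6 = 134.24 kPa
q_ult = 453.88 + 134.24 = 588.11 kPa.
q_all = 588.11 / 3 = 196.04 kPa.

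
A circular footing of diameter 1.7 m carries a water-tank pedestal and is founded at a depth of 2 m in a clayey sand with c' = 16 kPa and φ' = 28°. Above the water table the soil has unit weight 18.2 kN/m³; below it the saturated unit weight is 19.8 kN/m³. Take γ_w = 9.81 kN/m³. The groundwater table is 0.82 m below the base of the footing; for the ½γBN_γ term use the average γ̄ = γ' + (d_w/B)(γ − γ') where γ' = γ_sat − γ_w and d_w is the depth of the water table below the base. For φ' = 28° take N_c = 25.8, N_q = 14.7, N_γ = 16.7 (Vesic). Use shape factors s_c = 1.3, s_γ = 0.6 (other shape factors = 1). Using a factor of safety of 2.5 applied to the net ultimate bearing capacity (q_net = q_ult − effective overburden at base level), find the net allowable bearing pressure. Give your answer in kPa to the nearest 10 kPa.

Effective surcharge at the founding depth q = γ·D_f = 18.2 × 2 = 36.4 kPa.
With d_w = 0.82 m < B, γ̄ = 9.99 + (0.82/1.7) × (18.2 − 9.99) = 13.95 kN/m³.
q_ult = c·N_c·s_c + q·N_q + 0.5·γ·B·N_γ·s_γ
     = 16 × 25.8 × 1.3 + 36.4 × 14.7 + 0.5 × 13.95 × 1.7 × 16.7 × 0.6
     = 536.64 + 535.08 + 118.81 = 1190.5 kPa.
Net ultimate: q_net = 1190.5 − 36.4 = 1154.1 kPa.
q_all(net) = 1154.1 / 2.5 = 461.65 kPa.

q_all(net) ≈ 460 kPa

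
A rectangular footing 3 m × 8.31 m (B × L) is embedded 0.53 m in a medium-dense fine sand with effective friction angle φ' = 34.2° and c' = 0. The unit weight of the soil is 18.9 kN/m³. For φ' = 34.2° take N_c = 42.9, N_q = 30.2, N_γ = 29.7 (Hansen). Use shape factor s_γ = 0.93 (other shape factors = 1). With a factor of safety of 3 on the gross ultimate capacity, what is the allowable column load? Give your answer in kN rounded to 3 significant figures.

P_all ≈ 9020 kN

q = γ·D_f = 18.9 × 0.53 = 10.017 kPa.
q·N_q = 10.017 × 30.2 = 302.51 kPa
0.5·γ·B·N_γ·s_γ = 0.5 × 18.9 × 3 × 29.7 × 0.93 = 783.06 kPa
q_ult = 302.51 + 783.06 = 1085.6 kPa.
Gross allowable pressure q_all = 1085.6 / 3 = 361.86 kPa.
Footing area = 24.93 m², so allowable column load = 361.86 × 24.93 = 9021.1 kN.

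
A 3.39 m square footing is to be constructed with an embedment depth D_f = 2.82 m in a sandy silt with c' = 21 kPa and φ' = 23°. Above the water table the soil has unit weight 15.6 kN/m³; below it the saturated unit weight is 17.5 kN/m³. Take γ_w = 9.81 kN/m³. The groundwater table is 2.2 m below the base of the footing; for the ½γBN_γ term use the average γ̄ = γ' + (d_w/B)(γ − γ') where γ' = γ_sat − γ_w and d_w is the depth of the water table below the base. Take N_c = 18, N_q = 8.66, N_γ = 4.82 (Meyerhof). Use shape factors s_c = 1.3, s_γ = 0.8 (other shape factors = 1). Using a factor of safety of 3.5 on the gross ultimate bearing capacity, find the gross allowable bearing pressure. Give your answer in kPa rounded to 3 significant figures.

q = γ·D_f = 15.6 × 2.82 = 43.992 kPa.
γ' = 7.69 kN/m³; averaging over the depth B below the base, γ̄ = γ' + (d_w/B)(γ − γ') = 12.823 kN/m³.
c·N_c·s_c = 21 × 18 × 1.3 = 491.4 kPa
q·N_q = 43.992 × 8.66 = 380.97 kPa
0.5·γ·B·N_γ·s_γ = 0.5 × 12.823 × 3.39 × 4.82 × 0.8 = 83.812 kPa
q_ult = 491.4 + 380.97 + 83.812 = 956.18 kPa.
q_all = 956.18 / 3.5 = 273.2 kPa.

q_all ≈ 273 kPa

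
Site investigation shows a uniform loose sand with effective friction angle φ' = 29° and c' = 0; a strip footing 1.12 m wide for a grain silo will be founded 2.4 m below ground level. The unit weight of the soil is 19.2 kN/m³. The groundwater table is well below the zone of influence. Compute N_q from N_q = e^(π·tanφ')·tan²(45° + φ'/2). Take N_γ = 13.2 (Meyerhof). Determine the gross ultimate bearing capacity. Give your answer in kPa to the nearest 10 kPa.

q_ult ≈ 900 kPa

tan29° = 0.5543, so N_q = e^(π×0.5543)·tan²(59.5°) = 5.705 × 2.882 = 16.44.
Overburden at base level: q = 19.2 × 2.4 = 46.08 kPa.
Surcharge term q·N_q = 46.08 × 16.443 = 757.71 kPa; self-weight term 0.5·γ·B·N_γ = 0.5 × 19.2 × 1.12 × 13.2 = 141.93 kPa.
q_ult = 757.71 + 141.93 = 899.63 kPa.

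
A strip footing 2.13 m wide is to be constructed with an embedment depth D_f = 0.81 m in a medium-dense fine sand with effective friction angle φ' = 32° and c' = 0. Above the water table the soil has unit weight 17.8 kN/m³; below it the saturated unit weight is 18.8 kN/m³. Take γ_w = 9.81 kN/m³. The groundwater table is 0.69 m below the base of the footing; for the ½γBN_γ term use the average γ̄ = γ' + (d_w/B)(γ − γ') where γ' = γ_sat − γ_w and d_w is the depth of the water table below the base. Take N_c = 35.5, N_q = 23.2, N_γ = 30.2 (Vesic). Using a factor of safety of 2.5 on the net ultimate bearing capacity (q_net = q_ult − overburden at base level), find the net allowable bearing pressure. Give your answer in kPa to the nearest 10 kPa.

q_all(net) ≈ 280 kPa

Overburden at base level: q = 17.8 × 0.81 = 14.418 kPa.
The water table is 0.69 m below the base (< B = 2.13 m), so the ½γBN_γ term uses γ̄ = γ' + (d_w/B)(γ − γ') = 8.99 + (0.69/2.13)(17.8 − 8.99) = 11.844 kN/m³.
Surcharge term q·N_q = 14.418 × 23.2 = 334.5 kPa; self-weight term 0.5·γ·B·N_γ = 0.5 × 11.844 × 2.13 × 30.2 = 380.94 kPa.
q_ult = 334.5 + 380.94 = 715.43 kPa.
q_net = 715.43 − 14.418 = 701.02 kPa.
q_all(net) = 701.02 / 2.5 = 280.41 kPa.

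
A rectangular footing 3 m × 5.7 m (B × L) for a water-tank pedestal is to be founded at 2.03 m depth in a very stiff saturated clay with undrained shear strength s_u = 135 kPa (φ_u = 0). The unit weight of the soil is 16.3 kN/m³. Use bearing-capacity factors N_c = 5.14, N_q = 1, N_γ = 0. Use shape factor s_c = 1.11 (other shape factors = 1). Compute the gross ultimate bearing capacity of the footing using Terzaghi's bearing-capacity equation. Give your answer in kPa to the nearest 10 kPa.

q_ult ≈ 800 kPa

Effective surcharge at the founding depth q = γ·D_f = 16.3 × 2.03 = 33.089 kPa.
q_ult = c·N_c·s_c + q·N_q
     = 135 × 5.14 × 1.11 + 33.089 × 1
     = 770.23 + 33.089 = 803.32 kPa.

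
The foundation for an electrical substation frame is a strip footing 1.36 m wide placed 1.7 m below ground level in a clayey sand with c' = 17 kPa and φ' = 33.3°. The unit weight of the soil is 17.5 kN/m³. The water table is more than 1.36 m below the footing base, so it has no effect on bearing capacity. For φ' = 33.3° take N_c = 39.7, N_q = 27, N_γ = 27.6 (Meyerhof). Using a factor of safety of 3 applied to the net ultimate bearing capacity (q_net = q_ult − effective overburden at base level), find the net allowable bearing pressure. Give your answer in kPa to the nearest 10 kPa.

q_all(net) ≈ 590 kPa

Overburden at base level: q = 17.5 × 1.7 = 29.75 kPa.
Cohesion term c·N_c = 17 × 39.7 = 674.9 kPa; surcharge term q·N_q = 29.75 × 27 = 803.25 kPa; self-weight term 0.5·γ·B·N_γ = 0.5 × 17.5 × 1.36 × 27.6 = 328.44 kPa.
q_ult = 674.9 + 803.25 + 328.44 = 1806.6 kPa.
Net ultimate: q_net = 1806.6 − 29.75 = 1776.8 kPa.
q_all(net) = 1776.8 / 3 = 592.28 kPa.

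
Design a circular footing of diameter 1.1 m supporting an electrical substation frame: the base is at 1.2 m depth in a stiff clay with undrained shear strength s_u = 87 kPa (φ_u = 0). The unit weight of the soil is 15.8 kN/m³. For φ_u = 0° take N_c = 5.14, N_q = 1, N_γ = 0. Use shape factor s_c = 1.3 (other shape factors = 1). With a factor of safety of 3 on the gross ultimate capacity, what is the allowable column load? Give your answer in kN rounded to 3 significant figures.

P_all ≈ 190 kN

Effective surcharge at the founding depth q = γ·D_f = 15.8 × 1.2 = 18.96 kPa.
q_ult = c·N_c·s_c + q·N_q
     = 87 × 5.14 × 1.3 + 18.96 × 1
     = 581.33 + 18.96 = 600.29 kPa.
Gross allowable pressure q_all = 600.29 / 3 = 200.1 kPa.
Footing area = 0.9503 m², so allowable column load = 200.1 × 0.9503 = 190.15 kN.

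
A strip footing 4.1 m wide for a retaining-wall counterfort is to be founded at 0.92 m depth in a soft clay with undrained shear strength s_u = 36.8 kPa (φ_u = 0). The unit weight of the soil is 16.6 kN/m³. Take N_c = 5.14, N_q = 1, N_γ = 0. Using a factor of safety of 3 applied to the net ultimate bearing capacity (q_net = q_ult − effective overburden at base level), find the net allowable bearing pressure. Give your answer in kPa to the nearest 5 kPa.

Overburden at base level: q = 16.6 × 0.92 = 15.272 kPa.
Cohesion term c·N_c = 36.8 × 5.14 = 189.15 kPa; surcharge term q·N_q = 15.272 × 1 = 15.272 kPa.
q_ult = 189.15 + 15.272 = 204.42 kPa.
Net ultimate: q_net = 204.42 − 15.272 = 189.15 kPa.
q_all(net) = 189.15 / 3 = 63.051 kPa.

q_all(net) ≈ 65 kPa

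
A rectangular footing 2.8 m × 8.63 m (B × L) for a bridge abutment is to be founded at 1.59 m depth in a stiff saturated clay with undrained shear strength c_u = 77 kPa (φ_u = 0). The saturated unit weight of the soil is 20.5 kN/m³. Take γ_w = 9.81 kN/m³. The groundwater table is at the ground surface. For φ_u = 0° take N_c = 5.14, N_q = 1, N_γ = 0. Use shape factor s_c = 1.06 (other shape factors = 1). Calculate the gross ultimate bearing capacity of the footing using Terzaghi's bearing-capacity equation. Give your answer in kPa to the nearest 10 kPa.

Water table at ground surface, so effective unit weight γ' = 20.5 − 9.81 = 10.69 kN/m³ is used throughout; overburden q = 10.69 × 1.59 = 16.997 kPa.
Cohesion term c·N_c·s_c = 77 × 5.14 × 1.06 = 419.53 kPa; surcharge term q·N_q = 16.997 × 1 = 16.997 kPa.
q_ult = 419.53 + 16.997 = 436.52 kPa.

q_ult ≈ 440 kPa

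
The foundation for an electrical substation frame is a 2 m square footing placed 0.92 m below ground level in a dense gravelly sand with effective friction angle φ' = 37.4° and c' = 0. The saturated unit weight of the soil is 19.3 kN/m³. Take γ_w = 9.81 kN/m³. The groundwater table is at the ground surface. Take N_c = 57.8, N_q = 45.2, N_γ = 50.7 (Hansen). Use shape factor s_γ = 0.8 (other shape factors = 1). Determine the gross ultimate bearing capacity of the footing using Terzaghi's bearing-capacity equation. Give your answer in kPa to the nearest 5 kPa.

q_ult ≈ 780 kPa

Water table at ground surface, so effective unit weight γ' = 19.3 − 9.81 = 9.49 kN/m³ is used throughout; overburden q = 9.49 × 0.92 = 8.7308 kPa; the same γ' applies in the ½γBN_γ term.
Surcharge term q·N_q = 8.7308 × 45.2 = 394.63 kPa; self-weight term 0.5·γ·B·N_γ·s_γ = 0.5 × 9.49 × 2 × 50.7 × 0.8 = 384.91 kPa.
q_ult = 394.63 + 384.91 = 779.55 kPa.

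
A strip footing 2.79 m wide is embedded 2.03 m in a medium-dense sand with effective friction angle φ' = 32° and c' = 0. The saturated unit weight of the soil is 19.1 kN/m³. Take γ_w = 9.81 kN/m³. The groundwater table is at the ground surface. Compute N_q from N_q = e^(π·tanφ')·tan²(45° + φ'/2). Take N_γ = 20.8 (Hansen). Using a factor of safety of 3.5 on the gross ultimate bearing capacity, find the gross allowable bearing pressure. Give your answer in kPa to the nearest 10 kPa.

q_all ≈ 200 kPa

N_q = e^(π·tan32°)·tan²(61°) = 23.18.
With the water table at the surface the whole profile is submerged: γ' = 19.1 − 9.81 = 9.29 kN/m³, so q = γ'·D_f = 18.859 kPa; the same γ' applies in the ½γBN_γ term.
q_ult = q·N_q + 0.5·γ·B·N_γ
     = 18.859 × 23.177 + 0.5 × 9.29 × 2.79 × 20.8
     = 437.08 + 269.56 = 706.64 kPa.
q_all = 706.64 / 3.5 = 201.9 kPa.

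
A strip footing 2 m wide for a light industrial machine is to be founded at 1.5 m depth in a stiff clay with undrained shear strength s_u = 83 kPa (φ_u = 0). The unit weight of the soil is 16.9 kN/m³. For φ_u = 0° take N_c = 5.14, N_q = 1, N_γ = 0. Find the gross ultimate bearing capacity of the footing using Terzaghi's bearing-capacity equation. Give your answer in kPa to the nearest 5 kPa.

q = γ·D_f = 16.9 × 1.5 = 25.35 kPa.
c·N_c = 83 × 5.14 = 426.62 kPa
q·N_q = 25.35 × 1 = 25.35 kPa
q_ult = 426.62 + 25.35 = 451.97 kPa.

q_ult ≈ 450 kPa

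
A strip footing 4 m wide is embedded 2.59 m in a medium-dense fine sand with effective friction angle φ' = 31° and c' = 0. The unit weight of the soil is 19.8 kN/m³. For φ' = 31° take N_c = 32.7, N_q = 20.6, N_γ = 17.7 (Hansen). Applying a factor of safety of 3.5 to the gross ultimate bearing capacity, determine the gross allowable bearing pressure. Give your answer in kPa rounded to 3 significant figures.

q = γ·D_f = 19.8 × 2.59 = 51.282 kPa.
q·N_q = 51.282 × 20.6 = 1056.4 kPa
0.5·γ·B·N_γ = 0.5 × 19.8 × 4 × 17.7 = 700.92 kPa
q_ult = 1056.4 + 700.92 = 1757.3 kPa.
q_all = q_ult / FS = 1757.3 / 3.5 = 502.09 kPa.

q_all ≈ 502 kPa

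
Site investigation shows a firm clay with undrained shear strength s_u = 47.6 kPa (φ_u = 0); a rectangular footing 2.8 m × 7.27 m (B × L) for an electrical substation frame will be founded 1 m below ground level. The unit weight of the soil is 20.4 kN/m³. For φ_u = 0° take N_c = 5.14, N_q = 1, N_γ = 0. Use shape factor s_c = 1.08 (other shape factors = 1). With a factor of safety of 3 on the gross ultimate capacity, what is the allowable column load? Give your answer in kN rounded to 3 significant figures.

Effective surcharge at the founding depth q = γ·D_f = 20.4 × 1 = 20.4 kPa.
q_ult = c·N_c·s_c + q·N_q
     = 47.6 × 5.14 × 1.08 + 20.4 × 1
     = 264.24 + 20.4 = 284.64 kPa.
Gross allowable pressure q_all = 284.64 / 3 = 94.879 kPa.
Footing area = 20.356 m², so allowable column load = 94.879 × 20.356 = 1931.4 kN.

P_all ≈ 1930 kN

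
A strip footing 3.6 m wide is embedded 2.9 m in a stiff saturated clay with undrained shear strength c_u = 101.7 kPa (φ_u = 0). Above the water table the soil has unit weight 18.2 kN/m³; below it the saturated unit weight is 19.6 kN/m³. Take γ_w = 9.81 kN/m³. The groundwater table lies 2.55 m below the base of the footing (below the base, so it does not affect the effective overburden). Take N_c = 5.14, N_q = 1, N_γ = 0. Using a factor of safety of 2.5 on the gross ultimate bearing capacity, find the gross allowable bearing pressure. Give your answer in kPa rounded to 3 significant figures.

q_all ≈ 230 kPa

Overburden at base level: q = 18.2 × 2.9 = 52.78 kPa.
Cohesion term c·N_c = 101.7 × 5.14 = 522.74 kPa; surcharge term q·N_q = 52.78 × 1 = 52.78 kPa.
q_ult = 522.74 + 52.78 = 575.52 kPa.
q_all = 575.52 / 2.5 = 230.21 kPa.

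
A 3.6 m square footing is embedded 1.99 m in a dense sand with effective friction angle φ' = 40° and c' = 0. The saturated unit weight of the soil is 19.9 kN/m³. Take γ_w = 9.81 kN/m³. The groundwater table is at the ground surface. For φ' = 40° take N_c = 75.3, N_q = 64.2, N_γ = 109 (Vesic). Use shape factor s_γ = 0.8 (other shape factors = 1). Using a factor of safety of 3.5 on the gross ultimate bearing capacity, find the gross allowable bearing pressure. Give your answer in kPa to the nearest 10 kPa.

q_all ≈ 820 kPa

Water table at ground surface, so effective unit weight γ' = 19.9 − 9.81 = 10.09 kN/m³ is used throughout; overburden q = 10.09 × 1.99 = 20.079 kPa; the same γ' applies in the ½γBN_γ term.
Surcharge term q·N_q = 20.079 × 64.2 = 1289.1 kPa; self-weight term 0.5·γ·B·N_γ·s_γ = 0.5 × 10.09 × 3.6 × 109 × 0.8 = 1583.7 kPa.
q_ult = 1289.1 + 1583.7 = 2872.8 kPa.
q_all = 2872.8 / 3.5 = 820.8 kPa.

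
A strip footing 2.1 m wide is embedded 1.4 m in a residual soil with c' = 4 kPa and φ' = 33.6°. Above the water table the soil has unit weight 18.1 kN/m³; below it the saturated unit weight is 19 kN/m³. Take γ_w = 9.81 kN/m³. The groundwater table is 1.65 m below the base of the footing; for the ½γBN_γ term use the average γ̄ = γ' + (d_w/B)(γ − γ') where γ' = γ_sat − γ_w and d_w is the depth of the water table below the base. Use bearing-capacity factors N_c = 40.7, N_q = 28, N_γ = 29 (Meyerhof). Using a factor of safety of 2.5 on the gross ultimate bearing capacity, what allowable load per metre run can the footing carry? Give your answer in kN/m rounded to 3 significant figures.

Overburden at base level: q = 18.1 × 1.4 = 25.34 kPa.
The water table is 1.65 m below the base (< B = 2.1 m), so the ½γBN_γ term uses γ̄ = γ' + (d_w/B)(γ − γ') = 9.19 + (1.65/2.1)(18.1 − 9.19) = 16.191 kN/m³.
Cohesion term c·N_c = 4 × 40.7 = 162.8 kPa; surcharge term q·N_q = 25.34 × 28 = 709.52 kPa; self-weight term 0.5·γ·B·N_γ = 0.5 × 16.191 × 2.1 × 29 = 493.01 kPa.
q_ult = 162.8 + 709.52 + 493.01 = 1365.3 kPa.
Gross allowable pressure q_all = 1365.3 / 2.5 = 546.13 kPa.
Allowable wall load = q_all × B = 546.13 × 2.1 = 1146.9 kN per metre run.

≈ 1150 kN/m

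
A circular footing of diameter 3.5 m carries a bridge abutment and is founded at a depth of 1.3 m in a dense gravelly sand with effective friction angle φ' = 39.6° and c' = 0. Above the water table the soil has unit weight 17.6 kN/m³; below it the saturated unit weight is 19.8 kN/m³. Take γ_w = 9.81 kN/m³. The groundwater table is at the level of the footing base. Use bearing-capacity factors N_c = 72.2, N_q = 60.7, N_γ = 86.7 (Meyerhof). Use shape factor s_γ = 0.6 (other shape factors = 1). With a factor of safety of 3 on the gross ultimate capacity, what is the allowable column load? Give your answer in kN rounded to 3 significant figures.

P_all ≈ 7370 kN

Overburden at base level: q = 17.6 × 1.3 = 22.88 kPa.
Below the base the soil is submerged, so the ½γBN_γ term uses γ' = 19.8 − 9.81 = 9.99 kN/m³.
Surcharge term q·N_q = 22.88 × 60.7 = 1388.8 kPa; self-weight term 0.5·γ·B·N_γ·s_γ = 0.5 × 9.99 × 3.5 × 86.7 × 0.6 = 909.44 kPa.
q_ult = 1388.8 + 909.44 = 2298.3 kPa.
Gross allowable pressure q_all = 2298.3 / 3 = 766.09 kPa.
Footing area = 9.6211 m², so allowable column load = 766.09 × 9.6211 = 7370.6 kN.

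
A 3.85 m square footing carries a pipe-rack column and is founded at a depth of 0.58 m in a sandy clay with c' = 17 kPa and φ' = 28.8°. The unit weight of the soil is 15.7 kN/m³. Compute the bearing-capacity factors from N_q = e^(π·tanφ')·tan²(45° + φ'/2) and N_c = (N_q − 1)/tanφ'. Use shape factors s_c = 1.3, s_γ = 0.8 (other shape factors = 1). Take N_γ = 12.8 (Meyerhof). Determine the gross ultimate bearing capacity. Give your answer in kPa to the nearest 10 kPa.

tan28.8° = 0.5498, so N_q = e^(π×0.5498)·tan²(59.4°) = 5.624 × 2.859 = 16.08.
N_c = (16.08 − 1)/tan28.8° = 27.43.
Overburden at base level: q = 15.7 × 0.58 = 9.106 kPa.
Cohesion term c·N_c·s_c = 17 × 27.432 × 1.3 = 606.25 kPa; surcharge term q·N_q = 9.106 × 16.081 = 146.43 kPa; self-weight term 0.5·γ·B·N_γ·s_γ = 0.5 × 15.7 × 3.85 × 12.8 × 0.8 = 309.48 kPa.
q_ult = 606.25 + 146.43 + 309.48 = 1062.2 kPa.

q_ult ≈ 1060 kPa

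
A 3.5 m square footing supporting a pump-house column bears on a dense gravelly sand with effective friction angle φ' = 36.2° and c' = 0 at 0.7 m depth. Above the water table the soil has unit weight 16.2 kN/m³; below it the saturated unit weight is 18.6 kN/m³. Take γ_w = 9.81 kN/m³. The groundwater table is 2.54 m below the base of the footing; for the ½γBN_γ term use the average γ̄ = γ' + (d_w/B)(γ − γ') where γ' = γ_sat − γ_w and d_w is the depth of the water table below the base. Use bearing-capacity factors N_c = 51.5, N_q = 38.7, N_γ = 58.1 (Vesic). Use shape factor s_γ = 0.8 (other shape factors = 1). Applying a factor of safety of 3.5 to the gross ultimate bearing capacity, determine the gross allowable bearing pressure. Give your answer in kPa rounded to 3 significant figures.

q_all ≈ 455 kPa

Effective surcharge at the founding depth q = γ·D_f = 16.2 × 0.7 = 11.34 kPa.
With d_w = 2.54 m < B, γ̄ = 8.79 + (2.54/3.5) × (16.2 − 8.79) = 14.168 kN/m³.
q_ult = q·N_q + 0.5·γ·B·N_γ·s_γ
     = 11.34 × 38.7 + 0.5 × 14.168 × 3.5 × 58.1 × 0.8
     = 438.86 + 1152.4 = 1591.2 kPa.
q_all = q_ult / FS = 1591.2 / 3.5 = 454.64 kPa.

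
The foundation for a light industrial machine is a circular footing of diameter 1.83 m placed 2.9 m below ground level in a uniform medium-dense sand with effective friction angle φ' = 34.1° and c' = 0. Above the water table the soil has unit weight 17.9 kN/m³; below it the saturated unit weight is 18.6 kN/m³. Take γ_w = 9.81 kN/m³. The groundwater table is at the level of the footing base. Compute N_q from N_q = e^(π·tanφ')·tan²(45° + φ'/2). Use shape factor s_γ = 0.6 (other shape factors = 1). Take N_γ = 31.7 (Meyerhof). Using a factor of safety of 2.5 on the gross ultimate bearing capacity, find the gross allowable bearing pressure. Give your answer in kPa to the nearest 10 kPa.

q_all ≈ 680 kPa

N_q = e^(π·tan34.1°)·tan²(62.05°) = 29.8.
Effective surcharge at the founding depth q = γ·D_f = 17.9 × 2.9 = 51.91 kPa.
The water table coincides with the base, so in the self-weight term γ → γ' = 8.79 kN/m³.
q_ult = q·N_q + 0.5·γ·B·N_γ·s_γ
     = 51.91 × 29.801 + 0.5 × 8.79 × 1.83 × 31.7 × 0.6
     = 1547 + 152.98 = 1700 kPa.
q_all = 1700 / 2.5 = 679.98 kPa.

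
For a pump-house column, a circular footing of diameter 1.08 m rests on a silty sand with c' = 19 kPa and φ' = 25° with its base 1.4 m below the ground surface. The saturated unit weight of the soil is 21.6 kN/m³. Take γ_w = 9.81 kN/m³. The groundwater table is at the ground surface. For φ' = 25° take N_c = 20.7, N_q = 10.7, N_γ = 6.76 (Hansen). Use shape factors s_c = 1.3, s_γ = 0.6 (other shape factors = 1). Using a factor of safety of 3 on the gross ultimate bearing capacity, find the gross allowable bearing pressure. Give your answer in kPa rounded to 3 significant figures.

Water table at ground surface, so effective unit weight γ' = 21.6 − 9.81 = 11.79 kN/m³ is used throughout; overburden q = 11.79 × 1.4 = 16.506 kPa; the same γ' applies in the ½γBN_γ term.
Cohesion term c·N_c·s_c = 19 × 20.7 × 1.3 = 511.29 kPa; surcharge term q·N_q = 16.506 × 10.7 = 176.61 kPa; self-weight term 0.5·γ·B·N_γ·s_γ = 0.5 × 11.79 × 1.08 × 6.76 × 0.6 = 25.823 kPa.
q_ult = 511.29 + 176.61 + 25.823 = 713.73 kPa.
q_all = 713.73 / 3 = 237.91 kPa.

q_all ≈ 238 kPa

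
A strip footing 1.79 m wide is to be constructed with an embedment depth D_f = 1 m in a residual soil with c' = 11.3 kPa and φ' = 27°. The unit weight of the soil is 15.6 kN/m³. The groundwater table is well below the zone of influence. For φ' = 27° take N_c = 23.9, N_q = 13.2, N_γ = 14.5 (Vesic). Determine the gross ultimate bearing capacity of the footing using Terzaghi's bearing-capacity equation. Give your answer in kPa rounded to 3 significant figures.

Overburden at base level: q = 15.6 × 1 = 15.6 kPa.
Cohesion term c·N_c = 11.3 × 23.9 = 270.07 kPa; surcharge term q·N_q = 15.6 × 13.2 = 205.92 kPa; self-weight term 0.5·γ·B·N_γ = 0.5 × 15.6 × 1.79 × 14.5 = 202.45 kPa.
q_ult = 270.07 + 205.92 + 202.45 = 678.44 kPa.

q_ult ≈ 678 kPa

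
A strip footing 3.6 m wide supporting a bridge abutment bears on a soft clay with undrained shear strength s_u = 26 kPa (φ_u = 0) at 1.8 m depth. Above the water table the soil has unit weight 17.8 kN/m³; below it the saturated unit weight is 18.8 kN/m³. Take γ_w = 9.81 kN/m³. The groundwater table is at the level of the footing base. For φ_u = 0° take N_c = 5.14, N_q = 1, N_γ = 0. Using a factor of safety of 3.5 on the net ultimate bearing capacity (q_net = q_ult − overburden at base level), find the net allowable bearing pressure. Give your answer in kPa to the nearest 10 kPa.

Effective surcharge at the founding depth q = γ·D_f = 17.8 × 1.8 = 32.04 kPa.
q_ult = c·N_c + q·N_q
     = 26 × 5.14 + 32.04 × 1
     = 133.64 + 32.04 = 165.68 kPa.
q_net = 165.68 − 32.04 = 133.64 kPa.
q_all(net) = 133.64 / 3.5 = 38.183 kPa.

q_all(net) ≈ 40 kPa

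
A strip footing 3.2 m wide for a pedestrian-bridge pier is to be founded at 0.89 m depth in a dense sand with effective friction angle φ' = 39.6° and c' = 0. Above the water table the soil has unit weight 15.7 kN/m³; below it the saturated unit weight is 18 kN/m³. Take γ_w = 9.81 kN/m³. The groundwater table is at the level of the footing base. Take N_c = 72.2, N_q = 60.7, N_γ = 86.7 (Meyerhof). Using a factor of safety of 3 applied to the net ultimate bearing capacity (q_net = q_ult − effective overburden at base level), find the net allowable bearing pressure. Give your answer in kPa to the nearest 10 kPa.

Overburden at base level: q = 15.7 × 0.89 = 13.973 kPa.
Below the base the soil is submerged, so the ½γBN_γ term uses γ' = 18 − 9.81 = 8.19 kN/m³.
Surcharge term q·N_q = 13.973 × 60.7 = 848.16 kPa; self-weight term 0.5·γ·B·N_γ = 0.5 × 8.19 × 3.2 × 86.7 = 1136.1 kPa.
q_ult = 848.16 + 1136.1 = 1984.3 kPa.
Net ultimate: q_net = 1984.3 − 13.973 = 1970.3 kPa.
q_all(net) = 1970.3 / 3 = 656.77 kPa.

q_all(net) ≈ 660 kPa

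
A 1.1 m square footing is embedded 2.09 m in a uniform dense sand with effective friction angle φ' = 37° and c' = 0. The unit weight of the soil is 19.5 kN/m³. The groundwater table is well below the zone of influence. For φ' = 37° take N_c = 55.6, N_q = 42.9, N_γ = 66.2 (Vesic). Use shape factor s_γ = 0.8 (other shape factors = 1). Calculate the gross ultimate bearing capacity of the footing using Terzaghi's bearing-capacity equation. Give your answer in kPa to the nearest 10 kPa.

q_ult ≈ 2320 kPa

Effective surcharge at the founding depth q = γ·D_f = 19.5 × 2.09 = 40.755 kPa.
q_ult = q·N_q + 0.5·γ·B·N_γ·s_γ
     = 40.755 × 42.9 + 0.5 × 19.5 × 1.1 × 66.2 × 0.8
     = 1748.4 + 568 = 2316.4 kPa.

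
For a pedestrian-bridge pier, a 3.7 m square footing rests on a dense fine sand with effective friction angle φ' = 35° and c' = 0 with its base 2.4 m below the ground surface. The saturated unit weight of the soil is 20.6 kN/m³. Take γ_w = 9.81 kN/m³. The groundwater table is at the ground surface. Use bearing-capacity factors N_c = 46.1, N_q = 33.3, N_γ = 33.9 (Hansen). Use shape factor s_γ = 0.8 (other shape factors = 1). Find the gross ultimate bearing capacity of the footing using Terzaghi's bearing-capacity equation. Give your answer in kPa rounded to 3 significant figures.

q_ult ≈ 1400 kPa

With the water table at the surface the whole profile is submerged: γ' = 20.6 − 9.81 = 10.79 kN/m³, so q = γ'·D_f = 25.896 kPa; the same γ' applies in the ½γBN_γ term.
q_ult = q·N_q + 0.5·γ·B·N_γ·s_γ
     = 25.896 × 33.3 + 0.5 × 10.79 × 3.7 × 33.9 × 0.8
     = 862.34 + 541.36 = 1403.7 kPa.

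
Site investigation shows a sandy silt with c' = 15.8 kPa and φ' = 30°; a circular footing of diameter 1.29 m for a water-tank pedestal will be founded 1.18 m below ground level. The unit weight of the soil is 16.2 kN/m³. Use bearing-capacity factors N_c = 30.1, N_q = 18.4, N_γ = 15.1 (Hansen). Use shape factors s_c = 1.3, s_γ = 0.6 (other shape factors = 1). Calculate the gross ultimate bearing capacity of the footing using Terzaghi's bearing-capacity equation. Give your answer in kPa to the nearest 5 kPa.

q_ult ≈ 1065 kPa

q = γ·D_f = 16.2 × 1.18 = 19.116 kPa.
c·N_c·s_c = 15.8 × 30.1 × 1.3 = 618.25 kPa
q·N_q = 19.116 × 18.4 = 351.73 kPa
0.5·γ·B·N_γ·s_γ = 0.5 × 16.2 × 1.29 × 15.1 × 0.6 = 94.668 kPa
q_ult = 618.25 + 351.73 + 94.668 = 1064.7 kPa.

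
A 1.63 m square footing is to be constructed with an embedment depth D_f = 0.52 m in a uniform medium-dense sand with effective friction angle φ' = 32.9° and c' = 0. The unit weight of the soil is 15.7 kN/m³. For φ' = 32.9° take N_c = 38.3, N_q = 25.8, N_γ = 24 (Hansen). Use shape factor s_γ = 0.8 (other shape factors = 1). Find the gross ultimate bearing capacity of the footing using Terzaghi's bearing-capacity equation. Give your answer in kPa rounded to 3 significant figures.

q_ult ≈ 456 kPa

Effective surcharge at the founding depth q = γ·D_f = 15.7 × 0.52 = 8.164 kPa.
q_ult = q·N_q + 0.5·γ·B·N_γ·s_γ
     = 8.164 × 25.8 + 0.5 × 15.7 × 1.63 × 24 × 0.8
     = 210.63 + 245.67 = 456.3 kPa.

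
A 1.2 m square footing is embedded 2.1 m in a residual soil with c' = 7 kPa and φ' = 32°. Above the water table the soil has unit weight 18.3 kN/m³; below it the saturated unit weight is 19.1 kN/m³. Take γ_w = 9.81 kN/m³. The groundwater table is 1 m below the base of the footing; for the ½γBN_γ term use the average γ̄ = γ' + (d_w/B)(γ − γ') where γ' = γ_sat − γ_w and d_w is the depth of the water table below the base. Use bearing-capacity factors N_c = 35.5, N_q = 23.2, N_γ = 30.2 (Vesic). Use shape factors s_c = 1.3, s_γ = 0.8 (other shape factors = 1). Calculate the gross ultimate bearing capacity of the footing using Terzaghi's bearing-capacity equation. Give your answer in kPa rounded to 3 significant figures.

Effective surcharge at the founding depth q = γ·D_f = 18.3 × 2.1 = 38.43 kPa.
With d_w = 1 m < B, γ̄ = 9.29 + (1/1.2) × (18.3 − 9.29) = 16.798 kN/m³.
q_ult = c·N_c·s_c + q·N_q + 0.5·γ·B·N_γ·s_γ
     = 7 × 35.5 × 1.3 + 38.43 × 23.2 + 0.5 × 16.798 × 1.2 × 30.2 × 0.8
     = 323.05 + 891.58 + 243.51 = 1458.1 kPa.

q_ult ≈ 1460 kPa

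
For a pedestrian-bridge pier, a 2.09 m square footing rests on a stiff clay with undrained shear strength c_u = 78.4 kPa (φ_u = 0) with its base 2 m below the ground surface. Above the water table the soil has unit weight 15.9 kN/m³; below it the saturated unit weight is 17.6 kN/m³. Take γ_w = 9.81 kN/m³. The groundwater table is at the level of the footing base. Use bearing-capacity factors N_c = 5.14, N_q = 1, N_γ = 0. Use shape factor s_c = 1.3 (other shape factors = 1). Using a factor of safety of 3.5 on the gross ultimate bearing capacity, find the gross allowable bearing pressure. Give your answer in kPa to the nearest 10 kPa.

q_all ≈ 160 kPa

Overburden at base level: q = 15.9 × 2 = 31.8 kPa.
Cohesion term c·N_c·s_c = 78.4 × 5.14 × 1.3 = 523.87 kPa; surcharge term q·N_q = 31.8 × 1 = 31.8 kPa.
q_ult = 523.87 + 31.8 = 555.67 kPa.
q_all = 555.67 / 3.5 = 158.76 kPa.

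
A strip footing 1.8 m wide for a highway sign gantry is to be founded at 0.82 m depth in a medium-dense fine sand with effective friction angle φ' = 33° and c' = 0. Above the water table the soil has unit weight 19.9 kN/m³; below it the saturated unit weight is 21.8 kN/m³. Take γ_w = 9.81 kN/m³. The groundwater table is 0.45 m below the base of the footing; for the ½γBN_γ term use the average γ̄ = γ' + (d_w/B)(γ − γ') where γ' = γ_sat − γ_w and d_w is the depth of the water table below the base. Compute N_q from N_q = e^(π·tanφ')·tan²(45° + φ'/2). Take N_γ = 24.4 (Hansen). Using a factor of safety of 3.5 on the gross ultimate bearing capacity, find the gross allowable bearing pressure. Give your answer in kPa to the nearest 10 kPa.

N_q = e^(π·tan33°)·tan²(61.5°) = 26.09.
Overburden at base level: q = 19.9 × 0.82 = 16.318 kPa.
The water table is 0.45 m below the base (< B = 1.8 m), so the ½γBN_γ term uses γ̄ = γ' + (d_w/B)(γ − γ') = 11.99 + (0.45/1.8)(19.9 − 11.99) = 13.967 kN/m³.
Surcharge term q·N_q = 16.318 × 26.092 = 425.77 kPa; self-weight term 0.5·γ·B·N_γ = 0.5 × 13.967 × 1.8 × 24.4 = 306.73 kPa.
q_ult = 425.77 + 306.73 = 732.5 kPa.
q_all = 732.5 / 3.5 = 209.28 kPa.

q_all ≈ 210 kPa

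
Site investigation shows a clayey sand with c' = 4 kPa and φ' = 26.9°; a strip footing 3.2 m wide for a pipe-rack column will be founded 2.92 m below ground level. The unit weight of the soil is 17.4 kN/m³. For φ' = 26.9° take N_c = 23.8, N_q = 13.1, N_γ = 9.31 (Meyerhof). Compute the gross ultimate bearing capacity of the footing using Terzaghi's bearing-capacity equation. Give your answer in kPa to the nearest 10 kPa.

Overburden at base level: q = 17.4 × 2.92 = 50.808 kPa.
Cohesion term c·N_c = 4 × 23.8 = 95.2 kPa; surcharge term q·N_q = 50.808 × 13.1 = 665.58 kPa; self-weight term 0.5·γ·B·N_γ = 0.5 × 17.4 × 3.2 × 9.31 = 259.19 kPa.
q_ult = 95.2 + 665.58 + 259.19 = 1020 kPa.

q_ult ≈ 1020 kPa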